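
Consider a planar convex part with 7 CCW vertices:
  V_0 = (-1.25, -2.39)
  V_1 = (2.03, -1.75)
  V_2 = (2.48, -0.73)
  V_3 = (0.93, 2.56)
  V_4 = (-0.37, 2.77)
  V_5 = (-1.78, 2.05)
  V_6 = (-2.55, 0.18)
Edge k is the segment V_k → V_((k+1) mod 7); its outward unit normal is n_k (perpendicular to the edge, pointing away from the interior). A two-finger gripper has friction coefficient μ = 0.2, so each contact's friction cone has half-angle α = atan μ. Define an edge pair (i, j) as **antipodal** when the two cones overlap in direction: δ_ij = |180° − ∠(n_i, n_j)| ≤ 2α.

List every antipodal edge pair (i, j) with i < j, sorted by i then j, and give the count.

α = atan 0.2 = 11.31°;  2α = 22.62°
n_0 = (+0.1915, -0.9815)
n_1 = (+0.9149, -0.4036)
n_2 = (+0.9046, +0.4262)
n_3 = (+0.1595, +0.9872)
n_4 = (-0.4548, +0.8906)
n_5 = (-0.9247, +0.3807)
n_6 = (-0.8923, -0.4514)
  (0,1): δ = 124.85°  ·
  (0,2): δ = 75.81°  ·
  (0,3): δ = 20.22°  ✓
  (0,4): δ = 16.01°  ✓
  (0,5): δ = 56.58°  ·
  (0,6): δ = 105.79°  ·
  (1,2): δ = 130.97°  ·
  (1,3): δ = 75.37°  ·
  (1,4): δ = 39.14°  ·
  (1,5): δ = 1.43°  ✓
  (1,6): δ = 50.64°  ·
  (2,3): δ = 124.40°  ·
  (2,4): δ = 88.18°  ·
  (2,5): δ = 47.61°  ·
  (2,6): δ = 1.61°  ✓
  (3,4): δ = 143.77°  ·
  (3,5): δ = 103.20°  ·
  (3,6): δ = 53.99°  ·
  (4,5): δ = 139.43°  ·
  (4,6): δ = 90.22°  ·
  (5,6): δ = 130.79°  ·
antipodal pairs: 4

count = 4; pairs: (0,3), (0,4), (1,5), (2,6)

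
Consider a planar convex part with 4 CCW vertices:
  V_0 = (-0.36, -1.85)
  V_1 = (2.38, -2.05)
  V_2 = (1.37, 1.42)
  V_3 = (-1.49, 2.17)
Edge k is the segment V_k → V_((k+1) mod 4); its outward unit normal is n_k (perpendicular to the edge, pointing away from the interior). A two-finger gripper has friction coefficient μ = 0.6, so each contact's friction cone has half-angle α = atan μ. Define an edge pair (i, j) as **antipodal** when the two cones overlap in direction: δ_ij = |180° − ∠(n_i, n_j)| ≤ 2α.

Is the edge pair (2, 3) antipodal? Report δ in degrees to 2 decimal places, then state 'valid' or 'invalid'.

δ = 59.61°, valid

α = atan 0.6 = 30.96°;  2α = 61.93°
edge 2: e_2 = (-2.86, +0.75);  n_2 = (+0.2537, +0.9673)
edge 3: e_3 = (+1.13, -4.02);  n_3 = (-0.9627, -0.2706)
∠(n_2, n_3) = 120.39°
δ = |180° − 120.39°| = 59.61°
59.61° ≤ 2α = 61.93°  →  valid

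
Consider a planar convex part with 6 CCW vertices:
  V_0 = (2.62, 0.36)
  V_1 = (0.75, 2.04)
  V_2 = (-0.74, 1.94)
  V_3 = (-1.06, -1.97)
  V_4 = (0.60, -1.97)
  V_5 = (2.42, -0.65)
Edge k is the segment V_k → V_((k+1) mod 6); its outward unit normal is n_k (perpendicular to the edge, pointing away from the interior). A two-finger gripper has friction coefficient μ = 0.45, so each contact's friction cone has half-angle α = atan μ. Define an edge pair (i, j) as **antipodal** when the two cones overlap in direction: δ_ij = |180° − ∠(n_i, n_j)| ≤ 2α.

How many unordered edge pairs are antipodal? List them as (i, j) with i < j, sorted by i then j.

count = 4; pairs: (0,3), (1,3), (1,4), (2,5)

α = atan 0.45 = 24.23°;  2α = 48.46°
n_0 = (+0.6683, +0.7439)
n_1 = (-0.0670, +0.9978)
n_2 = (-0.9967, +0.0816)
n_3 = (+0.0000, -1.0000)
n_4 = (+0.5871, -0.8095)
n_5 = (+0.9810, -0.1942)
  (0,1): δ = 134.22°  ·
  (0,2): δ = 52.74°  ·
  (0,3): δ = 41.94°  ✓
  (0,4): δ = 77.89°  ·
  (0,5): δ = 120.74°  ·
  (1,2): δ = 98.52°  ·
  (1,3): δ = 3.84°  ✓
  (1,4): δ = 32.11°  ✓
  (1,5): δ = 74.96°  ·
  (2,3): δ = 85.32°  ·
  (2,4): δ = 49.37°  ·
  (2,5): δ = 6.52°  ✓
  (3,4): δ = 144.05°  ·
  (3,5): δ = 101.20°  ·
  (4,5): δ = 137.15°  ·
antipodal pairs: 4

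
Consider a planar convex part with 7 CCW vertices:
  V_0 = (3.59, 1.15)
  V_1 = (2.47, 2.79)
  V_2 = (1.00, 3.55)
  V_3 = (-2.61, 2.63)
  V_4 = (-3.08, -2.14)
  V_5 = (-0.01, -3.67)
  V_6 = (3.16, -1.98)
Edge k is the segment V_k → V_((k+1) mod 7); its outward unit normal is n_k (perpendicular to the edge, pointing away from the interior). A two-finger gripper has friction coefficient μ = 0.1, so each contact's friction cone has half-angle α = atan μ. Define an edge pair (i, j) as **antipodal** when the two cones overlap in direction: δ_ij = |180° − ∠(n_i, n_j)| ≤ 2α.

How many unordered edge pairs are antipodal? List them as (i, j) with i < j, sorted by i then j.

count = 2; pairs: (1,4), (3,6)

α = atan 0.1 = 5.71°;  2α = 11.42°
n_0 = (+0.8258, +0.5640)
n_1 = (+0.4593, +0.8883)
n_2 = (-0.2470, +0.9690)
n_3 = (-0.9952, +0.0981)
n_4 = (-0.4460, -0.8950)
n_5 = (+0.4704, -0.8824)
n_6 = (+0.9907, -0.1361)
  (0,1): δ = 151.67°  ·
  (0,2): δ = 110.03°  ·
  (0,3): δ = 39.96°  ·
  (0,4): δ = 29.18°  ·
  (0,5): δ = 83.73°  ·
  (0,6): δ = 137.85°  ·
  (1,2): δ = 138.36°  ·
  (1,3): δ = 68.29°  ·
  (1,4): δ = 0.85°  ✓
  (1,5): δ = 55.40°  ·
  (1,6): δ = 109.52°  ·
  (2,3): δ = 109.92°  ·
  (2,4): δ = 40.79°  ·
  (2,5): δ = 13.77°  ·
  (2,6): δ = 67.88°  ·
  (3,4): δ = 110.86°  ·
  (3,5): δ = 56.31°  ·
  (3,6): δ = 2.20°  ✓
  (4,5): δ = 125.45°  ·
  (4,6): δ = 71.33°  ·
  (5,6): δ = 125.89°  ·
antipodal pairs: 2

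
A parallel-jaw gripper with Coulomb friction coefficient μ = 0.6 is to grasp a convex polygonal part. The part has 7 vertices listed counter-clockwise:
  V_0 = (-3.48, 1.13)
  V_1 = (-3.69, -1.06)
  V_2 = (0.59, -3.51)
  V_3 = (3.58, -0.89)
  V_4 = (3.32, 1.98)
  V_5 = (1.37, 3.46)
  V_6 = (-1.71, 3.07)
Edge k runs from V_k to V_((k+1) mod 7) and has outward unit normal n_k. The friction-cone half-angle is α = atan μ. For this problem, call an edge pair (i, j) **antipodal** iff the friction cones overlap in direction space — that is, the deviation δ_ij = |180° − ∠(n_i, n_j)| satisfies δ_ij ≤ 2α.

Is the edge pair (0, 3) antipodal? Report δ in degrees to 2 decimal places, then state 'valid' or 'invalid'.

α = atan 0.6 = 30.96°;  2α = 61.93°
edge 0: e_0 = (-0.21, -2.19);  n_0 = (-0.9954, +0.0955)
edge 3: e_3 = (-0.26, +2.87);  n_3 = (+0.9959, +0.0902)
∠(n_0, n_3) = 169.35°
δ = |180° − 169.35°| = 10.65°
10.65° ≤ 2α = 61.93°  →  valid

δ = 10.65°, valid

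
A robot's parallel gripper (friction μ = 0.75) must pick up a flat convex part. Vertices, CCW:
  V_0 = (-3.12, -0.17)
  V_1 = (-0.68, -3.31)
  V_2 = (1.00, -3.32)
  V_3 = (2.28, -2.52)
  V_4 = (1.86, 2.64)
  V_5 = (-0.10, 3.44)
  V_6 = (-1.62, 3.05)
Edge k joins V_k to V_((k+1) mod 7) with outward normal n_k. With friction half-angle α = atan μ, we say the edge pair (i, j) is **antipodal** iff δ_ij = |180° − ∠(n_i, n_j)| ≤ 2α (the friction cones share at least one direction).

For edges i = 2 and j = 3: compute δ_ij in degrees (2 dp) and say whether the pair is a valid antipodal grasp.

α = atan 0.75 = 36.87°;  2α = 73.74°
edge 2: e_2 = (+1.28, +0.80);  n_2 = (+0.5300, -0.8480)
edge 3: e_3 = (-0.42, +5.16);  n_3 = (+0.9967, +0.0811)
∠(n_2, n_3) = 62.65°
δ = |180° − 62.65°| = 117.35°
117.35° > 2α = 73.74°  →  invalid

δ = 117.35°, invalid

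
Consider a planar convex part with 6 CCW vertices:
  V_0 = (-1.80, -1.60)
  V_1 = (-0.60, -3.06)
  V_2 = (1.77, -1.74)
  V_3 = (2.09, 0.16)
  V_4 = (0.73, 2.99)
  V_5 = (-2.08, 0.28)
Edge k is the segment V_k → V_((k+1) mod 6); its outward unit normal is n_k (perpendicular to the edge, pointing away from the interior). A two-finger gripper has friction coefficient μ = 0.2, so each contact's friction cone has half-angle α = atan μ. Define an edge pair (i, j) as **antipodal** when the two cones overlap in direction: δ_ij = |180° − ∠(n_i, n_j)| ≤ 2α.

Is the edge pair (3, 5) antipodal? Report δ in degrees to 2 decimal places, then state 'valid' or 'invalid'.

α = atan 0.2 = 11.31°;  2α = 22.62°
edge 3: e_3 = (-1.36, +2.83);  n_3 = (+0.9013, +0.4331)
edge 5: e_5 = (+0.28, -1.88);  n_5 = (-0.9891, -0.1473)
∠(n_3, n_5) = 162.80°
δ = |180° − 162.80°| = 17.20°
17.20° ≤ 2α = 22.62°  →  valid

δ = 17.20°, valid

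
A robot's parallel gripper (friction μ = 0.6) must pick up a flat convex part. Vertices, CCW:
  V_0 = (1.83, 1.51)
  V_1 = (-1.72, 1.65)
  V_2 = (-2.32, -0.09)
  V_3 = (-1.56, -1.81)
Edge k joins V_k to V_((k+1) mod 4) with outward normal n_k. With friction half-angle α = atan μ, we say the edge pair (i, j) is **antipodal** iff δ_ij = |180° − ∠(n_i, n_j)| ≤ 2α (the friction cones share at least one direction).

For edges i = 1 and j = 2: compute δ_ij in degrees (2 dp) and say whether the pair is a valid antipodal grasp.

α = atan 0.6 = 30.96°;  2α = 61.93°
edge 1: e_1 = (-0.60, -1.74);  n_1 = (-0.9454, +0.3260)
edge 2: e_2 = (+0.76, -1.72);  n_2 = (-0.9147, -0.4042)
∠(n_1, n_2) = 42.86°
δ = |180° − 42.86°| = 137.14°
137.14° > 2α = 61.93°  →  invalid

δ = 137.14°, invalid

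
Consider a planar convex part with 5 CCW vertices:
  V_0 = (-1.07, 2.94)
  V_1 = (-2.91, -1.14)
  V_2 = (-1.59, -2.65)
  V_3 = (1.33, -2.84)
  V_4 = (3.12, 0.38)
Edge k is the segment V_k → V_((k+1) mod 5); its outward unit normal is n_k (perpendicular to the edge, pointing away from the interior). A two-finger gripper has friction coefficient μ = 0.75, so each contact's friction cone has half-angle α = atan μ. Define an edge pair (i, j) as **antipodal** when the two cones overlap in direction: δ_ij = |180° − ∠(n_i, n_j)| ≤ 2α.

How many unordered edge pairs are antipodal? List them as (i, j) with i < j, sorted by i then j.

α = atan 0.75 = 36.87°;  2α = 73.74°
n_0 = (-0.9116, +0.4111)
n_1 = (-0.7529, -0.6582)
n_2 = (-0.0649, -0.9979)
n_3 = (+0.8740, -0.4859)
n_4 = (+0.5214, +0.8533)
  (0,1): δ = 114.57°  ·
  (0,2): δ = 69.45°  ✓
  (0,3): δ = 4.80°  ✓
  (0,4): δ = 82.85°  ·
  (1,2): δ = 134.88°  ·
  (1,3): δ = 70.23°  ✓
  (1,4): δ = 17.42°  ✓
  (2,3): δ = 115.35°  ·
  (2,4): δ = 27.70°  ✓
  (3,4): δ = 92.35°  ·
antipodal pairs: 5

count = 5; pairs: (0,2), (0,3), (1,3), (1,4), (2,4)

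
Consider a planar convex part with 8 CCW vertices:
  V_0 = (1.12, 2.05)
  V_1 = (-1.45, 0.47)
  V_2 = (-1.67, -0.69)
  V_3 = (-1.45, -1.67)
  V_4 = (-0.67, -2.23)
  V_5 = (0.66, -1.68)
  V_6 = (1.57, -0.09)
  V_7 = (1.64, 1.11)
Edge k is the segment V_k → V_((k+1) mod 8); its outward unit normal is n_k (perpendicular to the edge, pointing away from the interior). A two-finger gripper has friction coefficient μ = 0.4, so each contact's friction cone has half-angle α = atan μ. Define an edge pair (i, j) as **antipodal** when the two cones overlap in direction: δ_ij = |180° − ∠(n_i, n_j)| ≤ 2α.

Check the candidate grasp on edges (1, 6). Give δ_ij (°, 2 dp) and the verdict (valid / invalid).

δ = 7.40°, valid

α = atan 0.4 = 21.80°;  2α = 43.60°
edge 1: e_1 = (-0.22, -1.16);  n_1 = (-0.9825, +0.1863)
edge 6: e_6 = (+0.07, +1.20);  n_6 = (+0.9983, -0.0582)
∠(n_1, n_6) = 172.60°
δ = |180° − 172.60°| = 7.40°
7.40° ≤ 2α = 43.60°  →  valid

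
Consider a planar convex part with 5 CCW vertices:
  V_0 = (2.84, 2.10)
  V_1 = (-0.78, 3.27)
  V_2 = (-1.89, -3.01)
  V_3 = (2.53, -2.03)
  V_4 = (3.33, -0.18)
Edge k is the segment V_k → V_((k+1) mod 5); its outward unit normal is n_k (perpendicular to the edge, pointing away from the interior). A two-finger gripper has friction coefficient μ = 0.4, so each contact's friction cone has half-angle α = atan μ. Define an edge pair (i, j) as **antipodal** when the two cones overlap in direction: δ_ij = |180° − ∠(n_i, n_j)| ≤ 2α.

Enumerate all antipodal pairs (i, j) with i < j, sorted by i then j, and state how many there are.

α = atan 0.4 = 21.80°;  2α = 43.60°
n_0 = (+0.3075, +0.9515)
n_1 = (-0.9847, +0.1741)
n_2 = (+0.2165, -0.9763)
n_3 = (+0.9179, -0.3969)
n_4 = (+0.9777, +0.2101)
  (0,1): δ = 82.11°  ·
  (0,2): δ = 30.41°  ✓
  (0,3): δ = 84.53°  ·
  (0,4): δ = 120.04°  ·
  (1,2): δ = 67.48°  ·
  (1,3): δ = 13.36°  ✓
  (1,4): δ = 22.15°  ✓
  (2,3): δ = 125.89°  ·
  (2,4): δ = 90.37°  ·
  (3,4): δ = 144.49°  ·
antipodal pairs: 3

count = 3; pairs: (0,2), (1,3), (1,4)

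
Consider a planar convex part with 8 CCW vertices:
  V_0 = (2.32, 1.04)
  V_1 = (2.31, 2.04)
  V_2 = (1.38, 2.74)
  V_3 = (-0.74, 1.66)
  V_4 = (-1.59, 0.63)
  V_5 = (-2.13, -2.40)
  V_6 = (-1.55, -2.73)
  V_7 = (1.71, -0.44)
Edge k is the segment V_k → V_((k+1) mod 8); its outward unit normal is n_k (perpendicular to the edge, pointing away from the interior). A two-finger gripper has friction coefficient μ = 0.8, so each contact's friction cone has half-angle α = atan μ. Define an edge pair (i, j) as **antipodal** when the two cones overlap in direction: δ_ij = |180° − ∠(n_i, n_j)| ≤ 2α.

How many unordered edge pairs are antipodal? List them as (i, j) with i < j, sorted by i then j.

count = 14; pairs: (0,2), (0,3), (0,4), (0,5), (1,4), (1,5), (1,6), (2,5), (2,6), (2,7), (3,6), (3,7), (4,6), (4,7)

α = atan 0.8 = 38.66°;  2α = 77.32°
n_0 = (+1.0000, +0.0100)
n_1 = (+0.6014, +0.7990)
n_2 = (-0.4539, +0.8910)
n_3 = (-0.7713, +0.6365)
n_4 = (-0.9845, +0.1755)
n_5 = (-0.4945, -0.8692)
n_6 = (+0.5748, -0.8183)
n_7 = (+0.9245, -0.3811)
  (0,1): δ = 127.54°  ·
  (0,2): δ = 63.58°  ✓
  (0,3): δ = 40.10°  ✓
  (0,4): δ = 10.68°  ✓
  (0,5): δ = 59.79°  ✓
  (0,6): δ = 124.51°  ·
  (0,7): δ = 157.03°  ·
  (1,2): δ = 116.04°  ·
  (1,3): δ = 92.56°  ·
  (1,4): δ = 63.14°  ✓
  (1,5): δ = 7.33°  ✓
  (1,6): δ = 72.05°  ✓
  (1,7): δ = 104.57°  ·
  (2,3): δ = 156.53°  ·
  (2,4): δ = 127.10°  ·
  (2,5): δ = 56.63°  ✓
  (2,6): δ = 8.09°  ✓
  (2,7): δ = 40.60°  ✓
  (3,4): δ = 150.57°  ·
  (3,5): δ = 80.11°  ·
  (3,6): δ = 15.38°  ✓
  (3,7): δ = 17.13°  ✓
  (4,5): δ = 109.53°  ·
  (4,6): δ = 44.81°  ✓
  (4,7): δ = 12.29°  ✓
  (5,6): δ = 115.28°  ·
  (5,7): δ = 82.76°  ·
  (6,7): δ = 147.49°  ·
antipodal pairs: 14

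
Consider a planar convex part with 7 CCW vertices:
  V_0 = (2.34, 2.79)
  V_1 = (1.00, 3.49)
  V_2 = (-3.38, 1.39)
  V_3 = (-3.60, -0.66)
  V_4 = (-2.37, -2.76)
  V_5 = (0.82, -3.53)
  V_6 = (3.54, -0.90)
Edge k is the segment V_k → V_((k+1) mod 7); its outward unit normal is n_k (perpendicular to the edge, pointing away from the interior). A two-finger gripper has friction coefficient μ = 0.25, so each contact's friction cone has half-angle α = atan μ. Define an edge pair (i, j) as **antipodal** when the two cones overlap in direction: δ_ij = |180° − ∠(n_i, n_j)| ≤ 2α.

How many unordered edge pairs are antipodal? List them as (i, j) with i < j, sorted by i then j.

count = 4; pairs: (0,4), (1,5), (2,6), (3,6)

α = atan 0.25 = 14.04°;  2α = 28.07°
n_0 = (+0.4630, +0.8863)
n_1 = (-0.4323, +0.9017)
n_2 = (-0.9943, +0.1067)
n_3 = (-0.8629, -0.5054)
n_4 = (-0.2346, -0.9721)
n_5 = (+0.6951, -0.7189)
n_6 = (+0.9510, +0.3093)
  (0,1): δ = 126.80°  ·
  (0,2): δ = 68.54°  ·
  (0,3): δ = 32.06°  ·
  (0,4): δ = 14.01°  ✓
  (0,5): δ = 71.62°  ·
  (0,6): δ = 135.60°  ·
  (1,2): δ = 121.74°  ·
  (1,3): δ = 85.26°  ·
  (1,4): δ = 39.19°  ·
  (1,5): δ = 18.42°  ✓
  (1,6): δ = 82.40°  ·
  (2,3): δ = 143.52°  ·
  (2,4): δ = 97.45°  ·
  (2,5): δ = 39.84°  ·
  (2,6): δ = 24.14°  ✓
  (3,4): δ = 133.93°  ·
  (3,5): δ = 76.32°  ·
  (3,6): δ = 12.34°  ✓
  (4,5): δ = 122.39°  ·
  (4,6): δ = 58.41°  ·
  (5,6): δ = 116.02°  ·
antipodal pairs: 4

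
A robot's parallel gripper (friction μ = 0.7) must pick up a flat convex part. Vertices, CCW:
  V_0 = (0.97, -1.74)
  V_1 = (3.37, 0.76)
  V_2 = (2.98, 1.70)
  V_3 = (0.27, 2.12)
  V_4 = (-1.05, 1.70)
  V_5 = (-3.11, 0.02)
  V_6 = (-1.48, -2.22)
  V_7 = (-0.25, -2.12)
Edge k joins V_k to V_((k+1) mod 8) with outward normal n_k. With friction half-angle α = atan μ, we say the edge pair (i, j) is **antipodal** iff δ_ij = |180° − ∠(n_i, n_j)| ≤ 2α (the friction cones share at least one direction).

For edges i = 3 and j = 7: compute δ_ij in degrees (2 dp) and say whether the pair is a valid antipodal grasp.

α = atan 0.7 = 34.99°;  2α = 69.98°
edge 3: e_3 = (-1.32, -0.42);  n_3 = (-0.3032, +0.9529)
edge 7: e_7 = (+1.22, +0.38);  n_7 = (+0.2974, -0.9548)
∠(n_3, n_7) = 179.65°
δ = |180° − 179.65°| = 0.35°
0.35° ≤ 2α = 69.98°  →  valid

δ = 0.35°, valid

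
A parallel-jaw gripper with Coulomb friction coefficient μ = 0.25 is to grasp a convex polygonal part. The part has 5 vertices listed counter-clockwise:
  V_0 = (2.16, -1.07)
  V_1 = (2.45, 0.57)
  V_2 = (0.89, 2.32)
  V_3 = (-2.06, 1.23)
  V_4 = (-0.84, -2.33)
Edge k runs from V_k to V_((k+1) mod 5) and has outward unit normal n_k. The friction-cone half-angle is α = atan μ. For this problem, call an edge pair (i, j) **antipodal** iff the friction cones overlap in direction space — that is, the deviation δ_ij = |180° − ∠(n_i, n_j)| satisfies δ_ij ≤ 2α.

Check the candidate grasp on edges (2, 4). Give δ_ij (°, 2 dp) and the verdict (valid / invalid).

δ = 2.50°, valid

α = atan 0.25 = 14.04°;  2α = 28.07°
edge 2: e_2 = (-2.95, -1.09);  n_2 = (-0.3466, +0.9380)
edge 4: e_4 = (+3.00, +1.26);  n_4 = (+0.3872, -0.9220)
∠(n_2, n_4) = 177.50°
δ = |180° − 177.50°| = 2.50°
2.50° ≤ 2α = 28.07°  →  valid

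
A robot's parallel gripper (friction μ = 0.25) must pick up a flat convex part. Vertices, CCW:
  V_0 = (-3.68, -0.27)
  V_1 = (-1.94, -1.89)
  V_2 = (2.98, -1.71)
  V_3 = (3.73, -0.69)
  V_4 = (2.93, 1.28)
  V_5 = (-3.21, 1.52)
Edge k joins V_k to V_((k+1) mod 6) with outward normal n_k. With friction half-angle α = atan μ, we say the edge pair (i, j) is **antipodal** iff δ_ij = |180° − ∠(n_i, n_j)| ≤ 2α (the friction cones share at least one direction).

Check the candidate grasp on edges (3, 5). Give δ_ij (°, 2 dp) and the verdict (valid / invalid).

δ = 36.81°, invalid

α = atan 0.25 = 14.04°;  2α = 28.07°
edge 3: e_3 = (-0.80, +1.97);  n_3 = (+0.9265, +0.3763)
edge 5: e_5 = (-0.47, -1.79);  n_5 = (-0.9672, +0.2540)
∠(n_3, n_5) = 143.19°
δ = |180° − 143.19°| = 36.81°
36.81° > 2α = 28.07°  →  invalid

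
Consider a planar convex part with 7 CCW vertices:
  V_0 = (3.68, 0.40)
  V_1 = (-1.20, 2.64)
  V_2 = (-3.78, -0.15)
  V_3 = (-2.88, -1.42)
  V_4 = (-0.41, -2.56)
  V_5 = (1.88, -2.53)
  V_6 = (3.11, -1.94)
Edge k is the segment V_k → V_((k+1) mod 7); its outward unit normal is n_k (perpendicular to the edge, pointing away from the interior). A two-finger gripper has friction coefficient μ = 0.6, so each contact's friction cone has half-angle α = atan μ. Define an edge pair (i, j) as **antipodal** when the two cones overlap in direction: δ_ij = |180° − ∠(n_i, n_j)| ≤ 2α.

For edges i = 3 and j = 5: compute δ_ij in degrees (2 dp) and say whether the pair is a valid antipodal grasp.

α = atan 0.6 = 30.96°;  2α = 61.93°
edge 3: e_3 = (+2.47, -1.14);  n_3 = (-0.4191, -0.9080)
edge 5: e_5 = (+1.23, +0.59);  n_5 = (+0.4325, -0.9016)
∠(n_3, n_5) = 50.40°
δ = |180° − 50.40°| = 129.60°
129.60° > 2α = 61.93°  →  invalid

δ = 129.60°, invalid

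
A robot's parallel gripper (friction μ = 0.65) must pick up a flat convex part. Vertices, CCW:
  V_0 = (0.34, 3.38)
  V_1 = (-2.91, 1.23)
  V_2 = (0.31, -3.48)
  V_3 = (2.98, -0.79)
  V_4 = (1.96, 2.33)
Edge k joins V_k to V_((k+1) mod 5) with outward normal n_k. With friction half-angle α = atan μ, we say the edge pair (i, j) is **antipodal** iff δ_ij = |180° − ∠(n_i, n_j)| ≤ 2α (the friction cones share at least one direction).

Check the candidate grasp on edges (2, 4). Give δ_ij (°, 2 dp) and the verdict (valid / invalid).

δ = 78.16°, invalid

α = atan 0.65 = 33.02°;  2α = 66.05°
edge 2: e_2 = (+2.67, +2.69);  n_2 = (+0.7097, -0.7045)
edge 4: e_4 = (-1.62, +1.05);  n_4 = (+0.5439, +0.8392)
∠(n_2, n_4) = 101.84°
δ = |180° − 101.84°| = 78.16°
78.16° > 2α = 66.05°  →  invalid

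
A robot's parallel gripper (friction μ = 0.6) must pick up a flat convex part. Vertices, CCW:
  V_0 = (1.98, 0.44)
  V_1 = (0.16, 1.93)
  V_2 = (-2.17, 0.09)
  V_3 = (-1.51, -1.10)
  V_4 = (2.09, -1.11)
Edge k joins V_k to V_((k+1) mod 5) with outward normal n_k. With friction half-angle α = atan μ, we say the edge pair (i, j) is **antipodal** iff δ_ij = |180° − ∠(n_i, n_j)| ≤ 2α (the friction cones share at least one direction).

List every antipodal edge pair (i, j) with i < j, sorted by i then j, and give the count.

count = 5; pairs: (0,2), (0,3), (1,3), (1,4), (2,4)

α = atan 0.6 = 30.96°;  2α = 61.93°
n_0 = (+0.6335, +0.7738)
n_1 = (-0.6198, +0.7848)
n_2 = (-0.8745, -0.4850)
n_3 = (-0.0028, -1.0000)
n_4 = (+0.9975, +0.0708)
  (0,1): δ = 102.40°  ·
  (0,2): δ = 21.68°  ✓
  (0,3): δ = 39.15°  ✓
  (0,4): δ = 133.37°  ·
  (1,2): δ = 99.28°  ·
  (1,3): δ = 38.46°  ✓
  (1,4): δ = 55.76°  ✓
  (2,3): δ = 119.17°  ·
  (2,4): δ = 24.95°  ✓
  (3,4): δ = 85.78°  ·
antipodal pairs: 5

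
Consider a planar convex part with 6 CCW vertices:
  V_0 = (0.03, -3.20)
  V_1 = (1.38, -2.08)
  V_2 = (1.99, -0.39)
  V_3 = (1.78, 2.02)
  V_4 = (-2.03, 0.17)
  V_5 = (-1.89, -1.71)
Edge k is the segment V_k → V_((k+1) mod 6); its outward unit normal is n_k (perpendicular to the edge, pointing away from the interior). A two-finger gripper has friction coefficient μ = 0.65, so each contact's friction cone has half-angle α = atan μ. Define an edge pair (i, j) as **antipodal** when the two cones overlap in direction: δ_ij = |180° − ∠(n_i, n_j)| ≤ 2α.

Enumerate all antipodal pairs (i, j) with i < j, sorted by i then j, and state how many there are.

α = atan 0.65 = 33.02°;  2α = 66.05°
n_0 = (+0.6385, -0.7696)
n_1 = (+0.9406, -0.3395)
n_2 = (+0.9962, +0.0868)
n_3 = (-0.4368, +0.8996)
n_4 = (-0.9972, -0.0743)
n_5 = (-0.6131, -0.7900)
  (0,1): δ = 149.53°  ·
  (0,2): δ = 124.70°  ·
  (0,3): δ = 13.78°  ✓
  (0,4): δ = 54.58°  ✓
  (0,5): δ = 102.51°  ·
  (1,2): δ = 155.17°  ·
  (1,3): δ = 44.25°  ✓
  (1,4): δ = 24.11°  ✓
  (1,5): δ = 72.03°  ·
  (2,3): δ = 69.08°  ·
  (2,4): δ = 0.72°  ✓
  (2,5): δ = 47.21°  ✓
  (3,4): δ = 111.64°  ·
  (3,5): δ = 63.71°  ✓
  (4,5): δ = 132.07°  ·
antipodal pairs: 7

count = 7; pairs: (0,3), (0,4), (1,3), (1,4), (2,4), (2,5), (3,5)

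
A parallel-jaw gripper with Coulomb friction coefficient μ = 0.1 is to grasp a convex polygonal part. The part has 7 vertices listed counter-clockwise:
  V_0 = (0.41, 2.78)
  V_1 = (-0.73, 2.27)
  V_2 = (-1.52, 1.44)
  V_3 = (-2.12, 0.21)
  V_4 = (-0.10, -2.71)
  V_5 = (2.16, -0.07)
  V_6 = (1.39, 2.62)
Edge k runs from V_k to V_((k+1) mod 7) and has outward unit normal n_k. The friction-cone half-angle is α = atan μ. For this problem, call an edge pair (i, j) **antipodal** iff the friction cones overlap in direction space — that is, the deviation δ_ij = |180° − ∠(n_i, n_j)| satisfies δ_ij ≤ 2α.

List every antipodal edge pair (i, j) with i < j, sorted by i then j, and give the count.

count = 1; pairs: (1,4)

α = atan 0.1 = 5.71°;  2α = 11.42°
n_0 = (-0.4084, +0.9128)
n_1 = (-0.7243, +0.6894)
n_2 = (-0.8988, +0.4384)
n_3 = (-0.8224, -0.5689)
n_4 = (+0.7597, -0.6503)
n_5 = (+0.9614, +0.2752)
n_6 = (+0.1611, +0.9869)
  (0,1): δ = 157.69°  ·
  (0,2): δ = 140.11°  ·
  (0,3): δ = 79.43°  ·
  (0,4): δ = 25.33°  ·
  (0,5): δ = 81.87°  ·
  (0,6): δ = 146.63°  ·
  (1,2): δ = 162.42°  ·
  (1,3): δ = 101.74°  ·
  (1,4): δ = 3.02°  ✓
  (1,5): δ = 59.56°  ·
  (1,6): δ = 124.31°  ·
  (2,3): δ = 119.32°  ·
  (2,4): δ = 14.56°  ·
  (2,5): δ = 41.98°  ·
  (2,6): δ = 106.73°  ·
  (3,4): δ = 75.24°  ·
  (3,5): δ = 18.70°  ·
  (3,6): δ = 46.05°  ·
  (4,5): δ = 123.46°  ·
  (4,6): δ = 58.71°  ·
  (5,6): δ = 115.25°  ·
antipodal pairs: 1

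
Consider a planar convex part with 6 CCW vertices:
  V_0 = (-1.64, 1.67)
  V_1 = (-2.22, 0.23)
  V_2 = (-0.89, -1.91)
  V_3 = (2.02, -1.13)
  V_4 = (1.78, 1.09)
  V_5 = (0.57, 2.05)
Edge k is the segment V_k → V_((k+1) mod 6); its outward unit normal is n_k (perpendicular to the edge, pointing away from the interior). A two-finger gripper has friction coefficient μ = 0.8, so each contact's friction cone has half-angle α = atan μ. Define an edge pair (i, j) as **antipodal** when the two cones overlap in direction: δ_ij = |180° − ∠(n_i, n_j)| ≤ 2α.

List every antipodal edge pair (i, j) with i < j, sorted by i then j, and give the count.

α = atan 0.8 = 38.66°;  2α = 77.32°
n_0 = (-0.9276, +0.3736)
n_1 = (-0.8493, -0.5279)
n_2 = (+0.2589, -0.9659)
n_3 = (+0.9942, +0.1075)
n_4 = (+0.6215, +0.7834)
n_5 = (-0.1695, +0.9855)
  (0,1): δ = 126.20°  ·
  (0,2): δ = 53.06°  ✓
  (0,3): δ = 28.11°  ✓
  (0,4): δ = 73.51°  ✓
  (0,5): δ = 121.69°  ·
  (1,2): δ = 106.86°  ·
  (1,3): δ = 25.69°  ✓
  (1,4): δ = 19.71°  ✓
  (1,5): δ = 67.90°  ✓
  (2,3): δ = 98.83°  ·
  (2,4): δ = 53.43°  ✓
  (2,5): δ = 5.25°  ✓
  (3,4): δ = 134.60°  ·
  (3,5): δ = 86.41°  ·
  (4,5): δ = 131.82°  ·
antipodal pairs: 8

count = 8; pairs: (0,2), (0,3), (0,4), (1,3), (1,4), (1,5), (2,4), (2,5)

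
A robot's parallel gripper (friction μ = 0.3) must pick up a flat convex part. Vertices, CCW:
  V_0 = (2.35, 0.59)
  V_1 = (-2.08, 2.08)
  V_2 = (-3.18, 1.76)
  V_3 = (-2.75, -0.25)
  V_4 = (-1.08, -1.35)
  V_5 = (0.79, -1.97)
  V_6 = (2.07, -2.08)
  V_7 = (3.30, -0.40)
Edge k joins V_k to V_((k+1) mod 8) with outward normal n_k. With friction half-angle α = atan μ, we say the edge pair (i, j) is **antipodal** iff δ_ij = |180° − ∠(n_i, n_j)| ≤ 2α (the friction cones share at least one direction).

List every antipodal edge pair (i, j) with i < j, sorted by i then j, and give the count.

count = 7; pairs: (0,3), (0,4), (0,5), (1,5), (2,7), (3,7), (4,7)

α = atan 0.3 = 16.70°;  2α = 33.40°
n_0 = (+0.3188, +0.9478)
n_1 = (-0.2793, +0.9602)
n_2 = (-0.9779, -0.2092)
n_3 = (-0.5501, -0.8351)
n_4 = (-0.3147, -0.9492)
n_5 = (-0.0856, -0.9963)
n_6 = (+0.8069, -0.5907)
n_7 = (+0.7215, +0.6924)
  (0,1): δ = 145.19°  ·
  (0,2): δ = 59.33°  ·
  (0,3): δ = 14.78°  ✓
  (0,4): δ = 0.25°  ✓
  (0,5): δ = 13.68°  ✓
  (0,6): δ = 72.38°  ·
  (0,7): δ = 152.41°  ·
  (1,2): δ = 94.14°  ·
  (1,3): δ = 49.59°  ·
  (1,4): δ = 34.56°  ·
  (1,5): δ = 21.13°  ✓
  (1,6): δ = 37.57°  ·
  (1,7): δ = 117.60°  ·
  (2,3): δ = 135.45°  ·
  (2,4): δ = 120.42°  ·
  (2,5): δ = 106.99°  ·
  (2,6): δ = 48.28°  ·
  (2,7): δ = 31.74°  ✓
  (3,4): δ = 164.97°  ·
  (3,5): δ = 151.54°  ·
  (3,6): δ = 92.84°  ·
  (3,7): δ = 12.81°  ✓
  (4,5): δ = 166.57°  ·
  (4,6): δ = 107.87°  ·
  (4,7): δ = 27.84°  ✓
  (5,6): δ = 121.30°  ·
  (5,7): δ = 41.27°  ·
  (6,7): δ = 99.97°  ·
antipodal pairs: 7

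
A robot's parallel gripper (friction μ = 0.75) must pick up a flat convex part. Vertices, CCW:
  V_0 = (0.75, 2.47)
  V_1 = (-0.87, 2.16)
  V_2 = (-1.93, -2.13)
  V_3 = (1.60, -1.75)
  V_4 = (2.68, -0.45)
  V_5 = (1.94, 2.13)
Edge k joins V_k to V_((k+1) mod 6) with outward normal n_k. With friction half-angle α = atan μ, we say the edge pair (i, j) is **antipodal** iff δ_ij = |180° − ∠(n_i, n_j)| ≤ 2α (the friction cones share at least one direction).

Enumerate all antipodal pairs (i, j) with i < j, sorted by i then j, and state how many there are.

α = atan 0.75 = 36.87°;  2α = 73.74°
n_0 = (-0.1879, +0.9822)
n_1 = (-0.9708, +0.2399)
n_2 = (+0.1070, -0.9943)
n_3 = (+0.7692, -0.6390)
n_4 = (+0.9612, +0.2757)
n_5 = (+0.2747, +0.9615)
  (0,1): δ = 114.71°  ·
  (0,2): δ = 4.69°  ✓
  (0,3): δ = 39.45°  ✓
  (0,4): δ = 95.17°  ·
  (0,5): δ = 153.22°  ·
  (1,2): δ = 69.98°  ✓
  (1,3): δ = 25.84°  ✓
  (1,4): δ = 29.88°  ✓
  (1,5): δ = 87.93°  ·
  (2,3): δ = 135.86°  ·
  (2,4): δ = 80.14°  ·
  (2,5): δ = 22.09°  ✓
  (3,4): δ = 124.28°  ·
  (3,5): δ = 66.23°  ✓
  (4,5): δ = 121.95°  ·
antipodal pairs: 7

count = 7; pairs: (0,2), (0,3), (1,2), (1,3), (1,4), (2,5), (3,5)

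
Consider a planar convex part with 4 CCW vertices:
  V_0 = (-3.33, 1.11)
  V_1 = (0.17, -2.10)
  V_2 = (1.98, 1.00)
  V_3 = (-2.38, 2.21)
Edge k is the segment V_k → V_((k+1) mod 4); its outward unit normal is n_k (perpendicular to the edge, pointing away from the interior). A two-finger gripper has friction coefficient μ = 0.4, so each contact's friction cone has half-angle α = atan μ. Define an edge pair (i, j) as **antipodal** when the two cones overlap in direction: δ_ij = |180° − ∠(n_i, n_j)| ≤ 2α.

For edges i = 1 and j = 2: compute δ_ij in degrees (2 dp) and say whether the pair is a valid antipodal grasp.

δ = 75.23°, invalid

α = atan 0.4 = 21.80°;  2α = 43.60°
edge 1: e_1 = (+1.81, +3.10);  n_1 = (+0.8636, -0.5042)
edge 2: e_2 = (-4.36, +1.21);  n_2 = (+0.2674, +0.9636)
∠(n_1, n_2) = 104.77°
δ = |180° − 104.77°| = 75.23°
75.23° > 2α = 43.60°  →  invalid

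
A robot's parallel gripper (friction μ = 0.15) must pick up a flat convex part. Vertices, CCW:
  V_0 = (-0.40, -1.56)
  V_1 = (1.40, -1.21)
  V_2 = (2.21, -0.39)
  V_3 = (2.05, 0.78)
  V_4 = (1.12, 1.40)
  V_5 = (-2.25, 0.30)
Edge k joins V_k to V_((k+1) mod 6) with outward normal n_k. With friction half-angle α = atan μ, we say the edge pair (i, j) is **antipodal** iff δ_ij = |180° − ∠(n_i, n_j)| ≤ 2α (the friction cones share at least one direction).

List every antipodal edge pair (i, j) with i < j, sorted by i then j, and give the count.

count = 2; pairs: (0,4), (3,5)

α = atan 0.15 = 8.53°;  2α = 17.06°
n_0 = (+0.1909, -0.9816)
n_1 = (+0.7114, -0.7028)
n_2 = (+0.9908, +0.1355)
n_3 = (+0.5547, +0.8321)
n_4 = (-0.3103, +0.9506)
n_5 = (-0.7090, -0.7052)
  (0,1): δ = 145.65°  ·
  (0,2): δ = 93.22°  ·
  (0,3): δ = 44.69°  ·
  (0,4): δ = 7.07°  ✓
  (0,5): δ = 123.84°  ·
  (1,2): δ = 127.56°  ·
  (1,3): δ = 79.04°  ·
  (1,4): δ = 27.27°  ·
  (1,5): δ = 89.49°  ·
  (2,3): δ = 131.48°  ·
  (2,4): δ = 79.71°  ·
  (2,5): δ = 37.06°  ·
  (3,4): δ = 128.23°  ·
  (3,5): δ = 11.46°  ✓
  (4,5): δ = 63.23°  ·
antipodal pairs: 2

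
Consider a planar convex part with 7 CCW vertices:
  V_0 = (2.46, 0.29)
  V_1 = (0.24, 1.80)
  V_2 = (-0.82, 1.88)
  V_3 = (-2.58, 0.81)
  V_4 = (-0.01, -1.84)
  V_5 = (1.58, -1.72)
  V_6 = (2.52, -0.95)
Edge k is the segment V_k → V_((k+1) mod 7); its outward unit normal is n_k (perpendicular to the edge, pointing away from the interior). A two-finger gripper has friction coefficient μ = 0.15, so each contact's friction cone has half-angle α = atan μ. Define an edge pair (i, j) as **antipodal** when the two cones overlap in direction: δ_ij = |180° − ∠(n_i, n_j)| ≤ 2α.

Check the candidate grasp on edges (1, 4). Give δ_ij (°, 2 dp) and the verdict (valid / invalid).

δ = 8.63°, valid

α = atan 0.15 = 8.53°;  2α = 17.06°
edge 1: e_1 = (-1.06, +0.08);  n_1 = (+0.0753, +0.9972)
edge 4: e_4 = (+1.59, +0.12);  n_4 = (+0.0753, -0.9972)
∠(n_1, n_4) = 171.37°
δ = |180° − 171.37°| = 8.63°
8.63° ≤ 2α = 17.06°  →  valid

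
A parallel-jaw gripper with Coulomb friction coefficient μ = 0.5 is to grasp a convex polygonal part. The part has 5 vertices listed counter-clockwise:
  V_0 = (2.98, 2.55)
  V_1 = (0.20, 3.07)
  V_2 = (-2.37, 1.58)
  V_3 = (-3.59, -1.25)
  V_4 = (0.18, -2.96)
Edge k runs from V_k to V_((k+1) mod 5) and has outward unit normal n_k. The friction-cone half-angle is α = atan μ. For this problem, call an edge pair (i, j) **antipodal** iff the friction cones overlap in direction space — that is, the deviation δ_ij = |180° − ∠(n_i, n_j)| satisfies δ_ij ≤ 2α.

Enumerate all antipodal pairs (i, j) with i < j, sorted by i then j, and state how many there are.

count = 3; pairs: (0,3), (1,4), (2,4)

α = atan 0.5 = 26.57°;  2α = 53.13°
n_0 = (+0.1839, +0.9830)
n_1 = (-0.5016, +0.8651)
n_2 = (-0.9183, +0.3959)
n_3 = (-0.4131, -0.9107)
n_4 = (+0.8915, -0.4530)
  (0,1): δ = 139.30°  ·
  (0,2): δ = 102.73°  ·
  (0,3): δ = 13.80°  ✓
  (0,4): δ = 73.66°  ·
  (1,2): δ = 143.42°  ·
  (1,3): δ = 54.50°  ·
  (1,4): δ = 32.96°  ✓
  (2,3): δ = 91.08°  ·
  (2,4): δ = 3.62°  ✓
  (3,4): δ = 92.54°  ·
antipodal pairs: 3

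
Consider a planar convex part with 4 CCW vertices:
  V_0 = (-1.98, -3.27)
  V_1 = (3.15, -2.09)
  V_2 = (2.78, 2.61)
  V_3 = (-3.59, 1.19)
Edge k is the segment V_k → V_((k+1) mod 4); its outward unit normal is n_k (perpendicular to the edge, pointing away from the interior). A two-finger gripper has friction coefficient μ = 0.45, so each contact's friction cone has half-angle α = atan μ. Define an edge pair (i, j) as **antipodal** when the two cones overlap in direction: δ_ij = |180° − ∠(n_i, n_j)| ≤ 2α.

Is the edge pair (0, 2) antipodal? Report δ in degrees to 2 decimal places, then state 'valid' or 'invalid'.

α = atan 0.45 = 24.23°;  2α = 48.46°
edge 0: e_0 = (+5.13, +1.18);  n_0 = (+0.2242, -0.9746)
edge 2: e_2 = (-6.37, -1.42);  n_2 = (-0.2176, +0.9760)
∠(n_0, n_2) = 179.61°
δ = |180° − 179.61°| = 0.39°
0.39° ≤ 2α = 48.46°  →  valid

δ = 0.39°, valid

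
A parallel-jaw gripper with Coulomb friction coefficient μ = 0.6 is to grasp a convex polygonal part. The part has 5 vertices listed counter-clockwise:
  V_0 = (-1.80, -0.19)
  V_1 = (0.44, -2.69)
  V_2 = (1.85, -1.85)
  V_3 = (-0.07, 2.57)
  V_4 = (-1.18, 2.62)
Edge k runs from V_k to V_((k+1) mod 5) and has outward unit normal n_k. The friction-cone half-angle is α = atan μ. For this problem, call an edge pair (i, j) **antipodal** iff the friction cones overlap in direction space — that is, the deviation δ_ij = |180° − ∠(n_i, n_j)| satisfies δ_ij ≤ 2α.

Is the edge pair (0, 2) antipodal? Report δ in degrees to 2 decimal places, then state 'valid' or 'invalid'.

δ = 18.38°, valid

α = atan 0.6 = 30.96°;  2α = 61.93°
edge 0: e_0 = (+2.24, -2.50);  n_0 = (-0.7448, -0.6673)
edge 2: e_2 = (-1.92, +4.42);  n_2 = (+0.9172, +0.3984)
∠(n_0, n_2) = 161.62°
δ = |180° − 161.62°| = 18.38°
18.38° ≤ 2α = 61.93°  →  valid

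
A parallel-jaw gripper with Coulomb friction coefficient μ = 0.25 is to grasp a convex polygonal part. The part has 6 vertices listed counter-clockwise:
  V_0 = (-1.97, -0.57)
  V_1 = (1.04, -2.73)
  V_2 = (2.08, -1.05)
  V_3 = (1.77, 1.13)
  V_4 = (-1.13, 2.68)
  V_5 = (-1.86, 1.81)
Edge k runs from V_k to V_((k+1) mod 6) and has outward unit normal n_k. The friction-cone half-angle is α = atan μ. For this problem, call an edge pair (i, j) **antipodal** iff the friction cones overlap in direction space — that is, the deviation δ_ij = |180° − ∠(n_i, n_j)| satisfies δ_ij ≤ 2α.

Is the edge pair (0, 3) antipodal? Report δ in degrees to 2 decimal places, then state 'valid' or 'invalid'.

δ = 7.54°, valid

α = atan 0.25 = 14.04°;  2α = 28.07°
edge 0: e_0 = (+3.01, -2.16);  n_0 = (-0.5830, -0.8125)
edge 3: e_3 = (-2.90, +1.55);  n_3 = (+0.4714, +0.8819)
∠(n_0, n_3) = 172.46°
δ = |180° − 172.46°| = 7.54°
7.54° ≤ 2α = 28.07°  →  valid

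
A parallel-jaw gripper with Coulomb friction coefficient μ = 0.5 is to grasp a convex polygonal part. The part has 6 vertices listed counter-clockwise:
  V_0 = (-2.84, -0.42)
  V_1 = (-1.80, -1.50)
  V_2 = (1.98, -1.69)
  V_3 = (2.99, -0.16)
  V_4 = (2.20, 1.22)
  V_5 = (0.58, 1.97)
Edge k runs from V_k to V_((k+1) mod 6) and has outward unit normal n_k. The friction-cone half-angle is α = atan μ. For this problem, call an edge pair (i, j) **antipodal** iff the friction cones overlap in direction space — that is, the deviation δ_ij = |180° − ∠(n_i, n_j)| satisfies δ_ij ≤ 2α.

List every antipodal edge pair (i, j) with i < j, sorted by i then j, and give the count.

α = atan 0.5 = 26.57°;  2α = 53.13°
n_0 = (-0.7203, -0.6936)
n_1 = (-0.0502, -0.9987)
n_2 = (+0.8346, -0.5509)
n_3 = (+0.8679, +0.4968)
n_4 = (+0.4201, +0.9075)
n_5 = (-0.5728, +0.8197)
  (0,1): δ = 136.80°  ·
  (0,2): δ = 77.35°  ·
  (0,3): δ = 14.13°  ✓
  (0,4): δ = 21.24°  ✓
  (0,5): δ = 81.03°  ·
  (1,2): δ = 120.55°  ·
  (1,3): δ = 57.33°  ·
  (1,4): δ = 21.96°  ✓
  (1,5): δ = 37.82°  ✓
  (2,3): δ = 116.78°  ·
  (2,4): δ = 81.41°  ·
  (2,5): δ = 21.62°  ✓
  (3,4): δ = 144.63°  ·
  (3,5): δ = 84.84°  ·
  (4,5): δ = 120.21°  ·
antipodal pairs: 5

count = 5; pairs: (0,3), (0,4), (1,4), (1,5), (2,5)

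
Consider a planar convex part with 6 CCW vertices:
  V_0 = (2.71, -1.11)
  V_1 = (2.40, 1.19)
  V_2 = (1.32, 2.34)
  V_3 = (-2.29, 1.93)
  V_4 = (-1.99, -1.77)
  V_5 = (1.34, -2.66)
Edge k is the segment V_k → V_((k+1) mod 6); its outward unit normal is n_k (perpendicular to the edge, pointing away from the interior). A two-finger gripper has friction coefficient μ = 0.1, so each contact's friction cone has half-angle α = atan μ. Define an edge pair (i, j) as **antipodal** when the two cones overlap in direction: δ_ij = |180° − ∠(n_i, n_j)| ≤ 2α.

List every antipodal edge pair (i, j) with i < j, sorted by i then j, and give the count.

α = atan 0.1 = 5.71°;  2α = 11.42°
n_0 = (+0.9910, +0.1336)
n_1 = (+0.7289, +0.6846)
n_2 = (-0.1128, +0.9936)
n_3 = (-0.9967, -0.0808)
n_4 = (-0.2582, -0.9661)
n_5 = (+0.7493, -0.6623)
  (0,1): δ = 144.47°  ·
  (0,2): δ = 91.20°  ·
  (0,3): δ = 3.04°  ✓
  (0,4): δ = 67.36°  ·
  (0,5): δ = 130.85°  ·
  (1,2): δ = 126.72°  ·
  (1,3): δ = 38.57°  ·
  (1,4): δ = 31.83°  ·
  (1,5): δ = 95.33°  ·
  (2,3): δ = 91.84°  ·
  (2,4): δ = 21.44°  ·
  (2,5): δ = 42.05°  ·
  (3,4): δ = 109.60°  ·
  (3,5): δ = 46.11°  ·
  (4,5): δ = 116.51°  ·
antipodal pairs: 1

count = 1; pairs: (0,3)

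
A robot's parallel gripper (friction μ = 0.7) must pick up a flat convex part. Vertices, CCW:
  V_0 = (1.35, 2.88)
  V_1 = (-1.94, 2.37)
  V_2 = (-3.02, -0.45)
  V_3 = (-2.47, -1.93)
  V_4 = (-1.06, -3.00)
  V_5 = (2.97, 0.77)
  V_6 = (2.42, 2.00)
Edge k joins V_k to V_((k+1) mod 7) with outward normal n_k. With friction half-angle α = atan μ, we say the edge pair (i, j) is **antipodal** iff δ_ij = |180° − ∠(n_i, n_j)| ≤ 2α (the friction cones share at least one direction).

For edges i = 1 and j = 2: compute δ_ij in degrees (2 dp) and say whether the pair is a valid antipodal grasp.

δ = 138.66°, invalid

α = atan 0.7 = 34.99°;  2α = 69.98°
edge 1: e_1 = (-1.08, -2.82);  n_1 = (-0.9339, +0.3576)
edge 2: e_2 = (+0.55, -1.48);  n_2 = (-0.9374, -0.3483)
∠(n_1, n_2) = 41.34°
δ = |180° − 41.34°| = 138.66°
138.66° > 2α = 69.98°  →  invalid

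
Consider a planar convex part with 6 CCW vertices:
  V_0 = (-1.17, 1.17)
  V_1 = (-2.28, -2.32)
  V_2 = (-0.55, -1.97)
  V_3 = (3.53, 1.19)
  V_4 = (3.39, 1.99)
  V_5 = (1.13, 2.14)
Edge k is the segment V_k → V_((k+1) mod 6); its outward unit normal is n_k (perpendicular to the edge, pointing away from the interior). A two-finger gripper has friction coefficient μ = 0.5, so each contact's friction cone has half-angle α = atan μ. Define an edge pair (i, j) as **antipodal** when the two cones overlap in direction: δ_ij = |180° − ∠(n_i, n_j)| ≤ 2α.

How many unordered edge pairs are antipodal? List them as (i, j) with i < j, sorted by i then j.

α = atan 0.5 = 26.57°;  2α = 53.13°
n_0 = (-0.9530, +0.3031)
n_1 = (+0.1983, -0.9801)
n_2 = (+0.6123, -0.7906)
n_3 = (+0.9850, +0.1724)
n_4 = (+0.0662, +0.9978)
n_5 = (-0.3886, +0.9214)
  (0,1): δ = 60.92°  ·
  (0,2): δ = 34.60°  ✓
  (0,3): δ = 27.57°  ✓
  (0,4): δ = 103.85°  ·
  (0,5): δ = 130.51°  ·
  (1,2): δ = 153.68°  ·
  (1,3): δ = 91.51°  ·
  (1,4): δ = 15.23°  ✓
  (1,5): δ = 11.43°  ✓
  (2,3): δ = 117.83°  ·
  (2,4): δ = 41.56°  ✓
  (2,5): δ = 14.89°  ✓
  (3,4): δ = 103.72°  ·
  (3,5): δ = 77.06°  ·
  (4,5): δ = 153.34°  ·
antipodal pairs: 6

count = 6; pairs: (0,2), (0,3), (1,4), (1,5), (2,4), (2,5)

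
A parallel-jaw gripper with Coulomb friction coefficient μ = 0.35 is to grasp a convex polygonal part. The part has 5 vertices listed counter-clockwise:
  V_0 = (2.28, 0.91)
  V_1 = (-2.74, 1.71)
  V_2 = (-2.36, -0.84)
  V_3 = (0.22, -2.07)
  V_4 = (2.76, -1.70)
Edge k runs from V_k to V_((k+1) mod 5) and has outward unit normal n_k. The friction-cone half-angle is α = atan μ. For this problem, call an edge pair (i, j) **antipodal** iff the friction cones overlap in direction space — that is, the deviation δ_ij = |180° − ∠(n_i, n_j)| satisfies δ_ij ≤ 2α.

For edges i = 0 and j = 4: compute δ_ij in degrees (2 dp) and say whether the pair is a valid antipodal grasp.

α = atan 0.35 = 19.29°;  2α = 38.58°
edge 0: e_0 = (-5.02, +0.80);  n_0 = (+0.1574, +0.9875)
edge 4: e_4 = (-0.48, +2.61);  n_4 = (+0.9835, +0.1809)
∠(n_0, n_4) = 70.52°
δ = |180° − 70.52°| = 109.48°
109.48° > 2α = 38.58°  →  invalid

δ = 109.48°, invalid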